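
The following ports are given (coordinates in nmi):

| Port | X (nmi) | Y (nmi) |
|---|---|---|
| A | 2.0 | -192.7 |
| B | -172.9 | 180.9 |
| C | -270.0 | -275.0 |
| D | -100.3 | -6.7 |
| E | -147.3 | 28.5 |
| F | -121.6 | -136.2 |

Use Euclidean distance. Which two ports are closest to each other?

Pairwise distances:
A–B: 412.5 nmi
A–C: 284.2 nmi
A–D: 212.3 nmi
A–E: 266.9 nmi
A–F: 135.9 nmi
B–C: 466.1 nmi
B–D: 201.2 nmi
B–E: 154.5 nmi
B–F: 321.2 nmi
C–D: 317.5 nmi
C–E: 327.4 nmi
C–F: 203.2 nmi
D–E: 58.7 nmi
D–F: 131.2 nmi
E–F: 166.7 nmi
Closest pair: D–E at 58.7 nmi.

D and E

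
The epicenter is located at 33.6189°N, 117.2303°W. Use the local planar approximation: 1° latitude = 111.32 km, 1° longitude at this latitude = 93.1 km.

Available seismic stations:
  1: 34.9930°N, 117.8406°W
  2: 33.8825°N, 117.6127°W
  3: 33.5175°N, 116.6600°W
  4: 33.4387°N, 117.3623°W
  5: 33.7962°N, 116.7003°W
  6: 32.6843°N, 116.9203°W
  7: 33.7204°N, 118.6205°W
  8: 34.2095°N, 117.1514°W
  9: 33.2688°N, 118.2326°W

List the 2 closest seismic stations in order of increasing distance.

4, 2

Distances from 33.6189°N, 117.2303°W:
1: √((1.3741·111.32)² + (-0.6103·93.1)²) = √(23398.233710 + 3228.390806) = 163.1767 km
2: √((0.2636·111.32)² + (-0.3824·93.1)²) = √(861.067519 + 1267.462530) = 46.1360 km
3: √((-0.1014·111.32)² + (0.5703·93.1)²) = √(127.415512 + 2819.071592) = 54.2816 km
4: √((-0.1802·111.32)² + (-0.1320·93.1)²) = √(402.398144 + 151.024437) = 23.5249 km
5: √((0.1773·111.32)² + (0.5300·93.1)²) = √(389.550590 + 2434.731649) = 53.1440 km
6: √((-0.9346·111.32)² + (0.3100·93.1)²) = √(10824.253350 + 832.957321) = 107.9686 km
7: √((0.1015·111.32)² + (-1.3902·93.1)²) = √(127.666949 + 16751.508819) = 129.9199 km
8: √((0.5906·111.32)² + (0.0789·93.1)²) = √(4322.482867 + 53.957692) = 66.1547 km
9: √((-0.3501·111.32)² + (-1.0023·93.1)²) = √(1518.905018 + 8707.526858) = 101.1258 km
Sorted: 4 (23.5249 km) < 2 (46.1360 km) < 5 (53.1440 km) < 3 (54.2816 km) < …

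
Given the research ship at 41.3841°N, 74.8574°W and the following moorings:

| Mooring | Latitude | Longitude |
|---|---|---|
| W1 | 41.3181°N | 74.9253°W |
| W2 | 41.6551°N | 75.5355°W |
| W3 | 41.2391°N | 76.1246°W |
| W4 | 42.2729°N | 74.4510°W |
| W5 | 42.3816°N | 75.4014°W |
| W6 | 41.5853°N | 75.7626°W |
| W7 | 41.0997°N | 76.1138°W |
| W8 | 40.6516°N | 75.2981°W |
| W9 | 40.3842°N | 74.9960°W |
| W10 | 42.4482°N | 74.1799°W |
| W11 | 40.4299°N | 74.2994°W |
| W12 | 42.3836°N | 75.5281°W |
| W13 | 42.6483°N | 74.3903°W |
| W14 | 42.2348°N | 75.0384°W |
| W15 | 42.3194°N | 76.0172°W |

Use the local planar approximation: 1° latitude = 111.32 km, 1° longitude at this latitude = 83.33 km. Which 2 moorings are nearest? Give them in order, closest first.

W1, W2

Distances from 41.3841°N, 74.8574°W:
W1: 9.2733 km
W2: 64.0549 km
W3: 106.8223 km
W4: 104.5764 km
W5: 119.9383 km
W6: 78.6854 km
W7: 109.3779 km
W8: 89.4299 km
W9: 111.9065 km
W10: 131.2213 km
W11: 115.9530 km
W12: 124.5126 km
W13: 146.0143 km
W14: 95.8935 km
W15: 142.0597 km
Sorted: W1 (9.2733 km) < W2 (64.0549 km) < W6 (78.6854 km) < W8 (89.4299 km) < …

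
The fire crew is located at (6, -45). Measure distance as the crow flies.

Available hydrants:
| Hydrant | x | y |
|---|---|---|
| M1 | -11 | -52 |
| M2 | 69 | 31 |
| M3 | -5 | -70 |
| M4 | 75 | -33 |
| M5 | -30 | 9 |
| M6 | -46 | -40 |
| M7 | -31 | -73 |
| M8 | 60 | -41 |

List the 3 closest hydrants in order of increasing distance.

M1, M3, M7

Distances from (6, -45):
M1: √((-17)² + (-7)²) = √(289.000 + 49.000) = 18.4
M2: √((63)² + (76)²) = √(3969.000 + 5776.000) = 98.7
M3: √((-11)² + (-25)²) = √(121.000 + 625.000) = 27.3
M4: √((69)² + (12)²) = √(4761.000 + 144.000) = 70.0
M5: √((-36)² + (54)²) = √(1296.000 + 2916.000) = 64.9
M6: √((-52)² + (5)²) = √(2704.000 + 25.000) = 52.2
M7: √((-37)² + (-28)²) = √(1369.000 + 784.000) = 46.4
M8: √((54)² + (4)²) = √(2916.000 + 16.000) = 54.1
Sorted: M1 (18.4) < M3 (27.3) < M7 (46.4) < M6 (52.2) < M8 (54.1) < …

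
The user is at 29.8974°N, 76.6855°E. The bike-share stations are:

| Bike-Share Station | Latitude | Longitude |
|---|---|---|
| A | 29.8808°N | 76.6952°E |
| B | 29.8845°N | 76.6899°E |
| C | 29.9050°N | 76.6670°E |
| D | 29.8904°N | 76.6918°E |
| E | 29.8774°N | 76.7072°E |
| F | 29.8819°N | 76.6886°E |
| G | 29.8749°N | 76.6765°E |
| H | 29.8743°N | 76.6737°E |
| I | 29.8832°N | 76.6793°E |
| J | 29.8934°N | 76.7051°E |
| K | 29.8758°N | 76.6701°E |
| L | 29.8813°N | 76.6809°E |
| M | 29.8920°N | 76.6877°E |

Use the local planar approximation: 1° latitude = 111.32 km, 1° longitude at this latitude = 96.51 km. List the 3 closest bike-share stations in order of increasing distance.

M, D, B

Distances from 29.8974°N, 76.6855°E:
A: 2.0715 km
B: 1.4975 km
C: 1.9757 km
D: 0.9884 km
E: 3.0566 km
F: 1.7512 km
G: 2.6510 km
H: 2.8124 km
I: 1.6902 km
J: 1.9433 km
K: 2.8268 km
L: 1.8464 km
M: 0.6375 km
Sorted: M (0.6375 km) < D (0.9884 km) < B (1.4975 km) < I (1.6902 km) < F (1.7512 km) < …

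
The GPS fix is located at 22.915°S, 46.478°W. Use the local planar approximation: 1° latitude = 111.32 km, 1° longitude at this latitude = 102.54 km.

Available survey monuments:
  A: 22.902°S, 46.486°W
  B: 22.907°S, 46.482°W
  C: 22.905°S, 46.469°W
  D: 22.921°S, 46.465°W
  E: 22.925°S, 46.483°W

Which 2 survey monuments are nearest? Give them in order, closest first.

Distances from 22.915°S, 46.478°W:
A: √((0.013·111.32)² + (-0.008·102.54)²) = √(2.09427 + 0.67292) = 1.663 km
B: √((0.008·111.32)² + (-0.004·102.54)²) = √(0.79310 + 0.16823) = 0.980 km
C: √((0.010·111.32)² + (0.009·102.54)²) = √(1.23921 + 0.85167) = 1.446 km
D: √((-0.006·111.32)² + (0.013·102.54)²) = √(0.44612 + 1.77694) = 1.491 km
E: √((-0.010·111.32)² + (-0.005·102.54)²) = √(1.23921 + 0.26286) = 1.226 km
Sorted: B (0.980 km) < E (1.226 km) < C (1.446 km) < D (1.491 km) < …

B, E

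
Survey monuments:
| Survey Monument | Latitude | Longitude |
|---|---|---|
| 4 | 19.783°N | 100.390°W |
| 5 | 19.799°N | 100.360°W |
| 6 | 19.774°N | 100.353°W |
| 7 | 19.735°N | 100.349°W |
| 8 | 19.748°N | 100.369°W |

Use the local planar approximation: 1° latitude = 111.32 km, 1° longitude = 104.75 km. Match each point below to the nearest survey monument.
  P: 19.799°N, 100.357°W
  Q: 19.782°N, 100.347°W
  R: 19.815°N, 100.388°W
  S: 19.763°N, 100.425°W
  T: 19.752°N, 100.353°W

P at 19.799°N, 100.357°W:
  4: 3.889 km
  5: 0.314 km
  6: 2.814 km
  7: 7.174 km
  8: 5.815 km
  → nearest: 5 (0.314 km)
Q at 19.782°N, 100.347°W:
  4: 4.506 km
  5: 2.331 km
  6: 1.090 km
  7: 5.236 km
  8: 4.431 km
  → nearest: 6 (1.090 km)
R at 19.815°N, 100.388°W:
  4: 3.568 km
  5: 3.431 km
  6: 5.854 km
  7: 9.798 km
  8: 7.719 km
  → nearest: 5 (3.431 km)
S at 19.763°N, 100.425°W:
  4: 4.289 km
  5: 7.901 km
  6: 7.641 km
  7: 8.549 km
  8: 6.099 km
  → nearest: 4 (4.289 km)
T at 19.752°N, 100.353°W:
  4: 5.189 km
  5: 5.283 km
  6: 2.449 km
  7: 1.938 km
  8: 1.734 km
  → nearest: 8 (1.734 km)

P→5; Q→6; R→5; S→4; T→8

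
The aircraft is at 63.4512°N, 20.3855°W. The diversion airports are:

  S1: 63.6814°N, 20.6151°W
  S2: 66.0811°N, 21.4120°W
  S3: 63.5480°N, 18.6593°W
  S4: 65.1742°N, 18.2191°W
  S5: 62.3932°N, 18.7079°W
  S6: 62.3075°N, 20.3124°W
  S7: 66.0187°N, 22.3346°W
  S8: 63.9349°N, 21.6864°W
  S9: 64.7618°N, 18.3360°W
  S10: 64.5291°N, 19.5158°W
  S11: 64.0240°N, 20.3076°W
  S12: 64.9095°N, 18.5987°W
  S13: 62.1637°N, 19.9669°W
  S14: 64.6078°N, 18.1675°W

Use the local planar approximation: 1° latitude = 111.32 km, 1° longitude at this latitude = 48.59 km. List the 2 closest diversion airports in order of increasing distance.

Distances from 63.4512°N, 20.3855°W:
S1: 27.9490 km
S2: 296.9789 km
S3: 84.5654 km
S4: 218.7915 km
S5: 143.2339 km
S6: 127.3662 km
S7: 301.0964 km
S8: 83.0357 km
S9: 176.6433 km
S10: 127.2157 km
S11: 63.8763 km
S12: 184.0963 km
S13: 144.7606 km
S14: 167.9053 km
Sorted: S1 (27.9490 km) < S11 (63.8763 km) < S8 (83.0357 km) < S3 (84.5654 km) < …

S1, S11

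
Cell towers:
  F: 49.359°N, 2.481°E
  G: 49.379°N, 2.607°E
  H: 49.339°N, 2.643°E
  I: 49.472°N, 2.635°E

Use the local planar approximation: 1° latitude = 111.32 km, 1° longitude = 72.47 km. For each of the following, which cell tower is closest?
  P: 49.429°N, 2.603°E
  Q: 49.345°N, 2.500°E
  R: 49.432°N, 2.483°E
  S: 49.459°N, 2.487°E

P at 49.429°N, 2.603°E:
  F: √((-0.070·111.32)² + (-0.122·72.47)²) = √(60.72150 + 78.16929) = 11.785 km
  G: √((-0.050·111.32)² + (0.004·72.47)²) = √(30.98036 + 0.08403) = 5.574 km
  H: √((-0.090·111.32)² + (0.040·72.47)²) = √(100.37635 + 8.40304) = 10.430 km
  I: √((0.043·111.32)² + (0.032·72.47)²) = √(22.91307 + 5.37795) = 5.319 km
  → nearest: I (5.319 km)
Q at 49.345°N, 2.500°E:
  F: √((0.014·111.32)² + (-0.019·72.47)²) = √(2.42886 + 1.89594) = 2.080 km
  G: √((0.034·111.32)² + (0.107·72.47)²) = √(14.32532 + 60.12901) = 8.629 km
  H: √((-0.006·111.32)² + (0.143·72.47)²) = √(0.44612 + 107.39612) = 10.385 km
  I: √((0.127·111.32)² + (0.135·72.47)²) = √(199.87286 + 95.71589) = 17.193 km
  → nearest: F (2.080 km)
R at 49.432°N, 2.483°E:
  F: √((-0.073·111.32)² + (-0.002·72.47)²) = √(66.03773 + 0.02101) = 8.128 km
  G: √((-0.053·111.32)² + (0.124·72.47)²) = √(34.80953 + 80.75323) = 10.750 km
  H: √((-0.093·111.32)² + (0.160·72.47)²) = √(107.17964 + 134.44866) = 15.544 km
  I: √((0.040·111.32)² + (0.152·72.47)²) = √(19.82743 + 121.33992) = 11.881 km
  → nearest: F (8.128 km)
S at 49.459°N, 2.487°E:
  F: √((-0.100·111.32)² + (-0.006·72.47)²) = √(123.92142 + 0.18907) = 11.140 km
  G: √((-0.080·111.32)² + (0.120·72.47)²) = √(79.30971 + 75.62737) = 12.447 km
  H: √((-0.120·111.32)² + (0.156·72.47)²) = √(178.44685 + 127.81026) = 17.500 km
  I: √((0.013·111.32)² + (0.148·72.47)²) = √(2.09427 + 115.03764) = 10.823 km
  → nearest: I (10.823 km)

P→I; Q→F; R→F; S→I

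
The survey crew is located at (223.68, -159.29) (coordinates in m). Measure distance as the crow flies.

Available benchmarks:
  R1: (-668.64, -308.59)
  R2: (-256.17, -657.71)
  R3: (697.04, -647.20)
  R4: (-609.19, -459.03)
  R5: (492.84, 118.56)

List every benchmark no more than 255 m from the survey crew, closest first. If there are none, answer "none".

Distances from (223.68, -159.29):
R1: 904.72 m
R2: 691.87 m
R3: 679.80 m
R4: 885.16 m
R5: 386.84 m
Threshold 255 m: none within range.

none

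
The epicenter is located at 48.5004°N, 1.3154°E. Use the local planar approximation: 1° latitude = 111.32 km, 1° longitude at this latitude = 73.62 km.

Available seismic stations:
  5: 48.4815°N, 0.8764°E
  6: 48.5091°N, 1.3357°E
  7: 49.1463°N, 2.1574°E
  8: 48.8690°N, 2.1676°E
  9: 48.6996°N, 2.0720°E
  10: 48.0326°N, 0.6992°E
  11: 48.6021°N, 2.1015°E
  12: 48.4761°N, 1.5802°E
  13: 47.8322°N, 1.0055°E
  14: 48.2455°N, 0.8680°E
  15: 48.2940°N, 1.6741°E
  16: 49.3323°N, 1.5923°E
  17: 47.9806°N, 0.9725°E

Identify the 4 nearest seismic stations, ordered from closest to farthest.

6, 12, 5, 15

Distances from 48.5004°N, 1.3154°E:
5: 32.3876 km
6: 1.7809 km
7: 94.9334 km
8: 74.9656 km
9: 59.9526 km
10: 69.0638 km
11: 58.9696 km
12: 19.6814 km
13: 77.8042 km
14: 43.4747 km
15: 35.0039 km
16: 94.8243 km
17: 63.1311 km
Sorted: 6 (1.7809 km) < 12 (19.6814 km) < 5 (32.3876 km) < 15 (35.0039 km) < 14 (43.4747 km) < 11 (58.9696 km) < …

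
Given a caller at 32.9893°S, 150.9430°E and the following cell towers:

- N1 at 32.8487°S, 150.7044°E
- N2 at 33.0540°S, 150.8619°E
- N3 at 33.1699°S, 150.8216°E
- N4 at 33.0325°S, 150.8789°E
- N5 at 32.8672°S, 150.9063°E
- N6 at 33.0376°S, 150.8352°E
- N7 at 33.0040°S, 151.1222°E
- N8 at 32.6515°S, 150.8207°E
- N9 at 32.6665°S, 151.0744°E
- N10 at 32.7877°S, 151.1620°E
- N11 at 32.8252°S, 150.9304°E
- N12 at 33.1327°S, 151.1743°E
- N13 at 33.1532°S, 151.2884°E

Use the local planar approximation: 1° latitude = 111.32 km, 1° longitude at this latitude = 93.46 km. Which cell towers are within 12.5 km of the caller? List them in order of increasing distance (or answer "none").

Distances from 32.9893°S, 150.9430°E:
N1: 27.2441 km
N2: 10.4559 km
N3: 23.0850 km
N4: 7.6822 km
N5: 14.0183 km
N6: 11.4199 km
N7: 16.8278 km
N8: 39.3027 km
N9: 37.9746 km
N10: 30.3739 km
N11: 18.3055 km
N12: 26.8726 km
N13: 37.0805 km
Threshold 12.5 km: N4 (7.6822 km), N2 (10.4559 km), N6 (11.4199 km) are within range.

N4, N2, N6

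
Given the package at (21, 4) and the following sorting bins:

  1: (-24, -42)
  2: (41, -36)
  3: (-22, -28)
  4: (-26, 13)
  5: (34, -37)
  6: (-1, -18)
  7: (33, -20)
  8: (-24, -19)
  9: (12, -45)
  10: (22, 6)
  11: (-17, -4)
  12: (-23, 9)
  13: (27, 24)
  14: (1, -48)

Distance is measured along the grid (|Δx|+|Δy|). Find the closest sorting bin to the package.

10

Distances from (21, 4):
1: 91
2: 60
3: 75
4: 56
5: 54
6: 44
7: 36
8: 68
9: 58
10: 3
11: 46
12: 49
13: 26
14: 72
Minimum: 10 at 3.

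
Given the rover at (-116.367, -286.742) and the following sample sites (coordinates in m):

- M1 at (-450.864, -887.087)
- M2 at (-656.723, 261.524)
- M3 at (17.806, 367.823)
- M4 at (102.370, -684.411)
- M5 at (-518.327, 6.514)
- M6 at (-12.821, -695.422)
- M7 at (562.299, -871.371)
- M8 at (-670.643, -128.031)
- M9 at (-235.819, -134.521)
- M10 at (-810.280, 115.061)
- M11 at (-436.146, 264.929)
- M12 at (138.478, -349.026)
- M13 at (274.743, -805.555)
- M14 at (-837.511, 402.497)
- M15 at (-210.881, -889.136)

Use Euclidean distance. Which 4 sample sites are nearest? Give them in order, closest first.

M9, M12, M6, M4

Distances from (-116.367, -286.742):
M1: √((-334.497)² + (-600.345)²) = √(111888.24301 + 360414.11903) = 687.243 m
M2: √((-540.356)² + (548.266)²) = √(291984.60674 + 300595.60676) = 769.792 m
M3: √((134.173)² + (654.565)²) = √(18002.39393 + 428455.33923) = 668.175 m
M4: √((218.737)² + (-397.669)²) = √(47845.87517 + 158140.63356) = 453.857 m
M5: √((-401.960)² + (293.256)²) = √(161571.84160 + 85999.08154) = 497.565 m
M6: √((103.546)² + (-408.680)²) = √(10721.77412 + 167019.34240) = 421.594 m
M7: √((678.666)² + (-584.629)²) = √(460587.53956 + 341791.06764) = 895.756 m
M8: √((-554.276)² + (158.711)²) = √(307221.88418 + 25189.18152) = 576.551 m
M9: √((-119.452)² + (152.221)²) = √(14268.78030 + 23171.23284) = 193.494 m
M10: √((-693.913)² + (401.803)²) = √(481515.25157 + 161445.65081) = 801.848 m
M11: √((-319.779)² + (551.671)²) = √(102258.60884 + 304340.89224) = 637.652 m
M12: √((254.845)² + (-62.284)²) = √(64945.97403 + 3879.29666) = 262.346 m
M13: √((391.110)² + (-518.813)²) = √(152967.03210 + 269166.92897) = 649.718 m
M14: √((-721.144)² + (689.239)²) = √(520048.66874 + 475050.39912) = 997.547 m
M15: √((-94.514)² + (-602.394)²) = √(8932.89620 + 362878.53124) = 609.763 m
Sorted: M9 (193.494 m) < M12 (262.346 m) < M6 (421.594 m) < M4 (453.857 m) < M5 (497.565 m) < M8 (576.551 m) < …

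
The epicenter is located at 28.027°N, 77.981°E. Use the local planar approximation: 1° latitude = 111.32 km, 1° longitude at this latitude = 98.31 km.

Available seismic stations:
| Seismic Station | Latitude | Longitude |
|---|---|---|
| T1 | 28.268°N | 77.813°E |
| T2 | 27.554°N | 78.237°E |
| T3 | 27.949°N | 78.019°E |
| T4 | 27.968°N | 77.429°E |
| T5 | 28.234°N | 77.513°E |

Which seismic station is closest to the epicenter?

T3

Distances from 28.027°N, 77.981°E:
T1: √((0.241·111.32)² + (-0.168·98.31)²) = √(719.74802 + 272.78090) = 31.504 km
T2: √((-0.473·111.32)² + (0.256·98.31)²) = √(2772.48163 + 633.39601) = 58.360 km
T3: √((-0.078·111.32)² + (0.038·98.31)²) = √(75.39379 + 13.95605) = 9.453 km
T4: √((-0.059·111.32)² + (-0.552·98.31)²) = √(43.13705 + 2944.92031) = 54.663 km
T5: √((0.207·111.32)² + (-0.468·98.31)²) = √(530.99091 + 2116.83544) = 51.457 km
Minimum: T3 at 9.453 km.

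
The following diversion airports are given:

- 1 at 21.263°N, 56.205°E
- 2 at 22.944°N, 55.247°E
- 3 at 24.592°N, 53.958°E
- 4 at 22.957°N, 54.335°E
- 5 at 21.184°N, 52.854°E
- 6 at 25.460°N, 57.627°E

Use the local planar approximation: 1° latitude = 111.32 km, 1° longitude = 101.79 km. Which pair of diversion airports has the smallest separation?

Pairwise distances:
2–4: √((0.013·111.32)² + (-0.912·101.79)²) = √(2.09427 + 8617.86934) = 92.844 km
3–4: √((-1.635·111.32)² + (0.377·101.79)²) = √(33126.98487 + 1472.62758) = 186.010 km
1–2: √((1.681·111.32)² + (-0.958·101.79)²) = √(35017.23270 + 9509.14012) = 211.013 km
2–3: √((1.648·111.32)² + (-1.289·101.79)²) = √(33655.86911 + 17215.35820) = 225.547 km
4–5: √((-1.773·111.32)² + (-1.481·101.79)²) = √(38955.05901 + 22725.86099) = 248.356 km
1–4: √((1.694·111.32)² + (-1.870·101.79)²) = √(35560.93795 + 36232.09462) = 267.942 km
2–5: √((-1.760·111.32)² + (-2.393·101.79)²) = √(38385.90030 + 59332.90686) = 312.600 km
1–5: √((-0.079·111.32)² + (-3.351·101.79)²) = √(77.33936 + 116348.04344) = 341.212 km
2–6: √((2.516·111.32)² + (2.380·101.79)²) = √(78445.43378 + 58690.00450) = 370.318 km
3–6: √((0.868·111.32)² + (3.669·101.79)²) = √(9336.53750 + 139477.98103) = 385.765 km
3–5: √((-3.408·111.32)² + (-1.104·101.79)²) = √(143928.09179 + 12628.40134) = 395.672 km
1–3: √((3.329·111.32)² + (-2.247·101.79)²) = √(137332.70858 + 52313.81275) = 435.484 km
4–6: √((2.503·111.32)² + (3.292·101.79)²) = √(77636.88367 + 112287.10419) = 435.803 km
1–6: √((4.197·111.32)² + (1.422·101.79)²) = √(218285.22148 + 20951.22503) = 489.118 km
5–6: √((4.276·111.32)² + (4.773·101.79)²) = √(226580.11266 + 236044.07168) = 680.165 km
Closest pair: 2–4 at 92.844 km.

2 and 4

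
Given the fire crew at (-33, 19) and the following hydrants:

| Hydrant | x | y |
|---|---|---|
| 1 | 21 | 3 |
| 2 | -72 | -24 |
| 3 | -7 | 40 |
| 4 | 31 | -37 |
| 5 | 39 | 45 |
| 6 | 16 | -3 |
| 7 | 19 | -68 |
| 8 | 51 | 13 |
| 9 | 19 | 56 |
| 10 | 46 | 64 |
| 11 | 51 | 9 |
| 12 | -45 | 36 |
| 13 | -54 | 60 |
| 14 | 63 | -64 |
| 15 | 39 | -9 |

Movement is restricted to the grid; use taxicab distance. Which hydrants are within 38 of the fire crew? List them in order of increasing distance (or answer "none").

12

Distances from (-33, 19):
1: 70
2: 82
3: 47
4: 120
5: 98
6: 71
7: 139
8: 90
9: 89
10: 124
11: 94
12: 29
13: 62
14: 179
15: 100
Threshold 38: 12 (29) is within range.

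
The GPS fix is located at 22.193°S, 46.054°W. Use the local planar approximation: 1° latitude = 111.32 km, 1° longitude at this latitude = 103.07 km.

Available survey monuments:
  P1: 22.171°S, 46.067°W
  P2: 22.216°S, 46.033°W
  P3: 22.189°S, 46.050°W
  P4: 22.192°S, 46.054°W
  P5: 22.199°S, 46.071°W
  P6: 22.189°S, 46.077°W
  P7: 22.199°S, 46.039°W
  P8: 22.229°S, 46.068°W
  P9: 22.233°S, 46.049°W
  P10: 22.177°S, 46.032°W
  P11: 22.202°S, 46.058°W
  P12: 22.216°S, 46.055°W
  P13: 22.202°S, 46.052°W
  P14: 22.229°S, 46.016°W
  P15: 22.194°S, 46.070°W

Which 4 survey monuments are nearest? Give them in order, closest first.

Distances from 22.193°S, 46.054°W:
P1: √((0.022·111.32)² + (-0.013·103.07)²) = √(5.99780 + 1.79536) = 2.792 km
P2: √((-0.023·111.32)² + (0.021·103.07)²) = √(6.55544 + 4.68493) = 3.353 km
P3: √((0.004·111.32)² + (0.004·103.07)²) = √(0.19827 + 0.16997) = 0.607 km
P4: √((0.001·111.32)² + (0.000·103.07)²) = √(0.01239 + 0.00000) = 0.111 km
P5: √((-0.006·111.32)² + (-0.017·103.07)²) = √(0.44612 + 3.07017) = 1.875 km
P6: √((0.004·111.32)² + (-0.023·103.07)²) = √(0.19827 + 5.61979) = 2.412 km
P7: √((-0.006·111.32)² + (0.015·103.07)²) = √(0.44612 + 2.39027) = 1.684 km
P8: √((-0.036·111.32)² + (-0.014·103.07)²) = √(16.06022 + 2.08219) = 4.259 km
P9: √((-0.040·111.32)² + (0.005·103.07)²) = √(19.82743 + 0.26559) = 4.483 km
P10: √((0.016·111.32)² + (0.022·103.07)²) = √(3.17239 + 5.14174) = 2.883 km
P11: √((-0.009·111.32)² + (-0.004·103.07)²) = √(1.00376 + 0.16997) = 1.083 km
P12: √((-0.023·111.32)² + (-0.001·103.07)²) = √(6.55544 + 0.01062) = 2.562 km
P13: √((-0.009·111.32)² + (0.002·103.07)²) = √(1.00376 + 0.04249) = 1.023 km
P14: √((-0.036·111.32)² + (0.038·103.07)²) = √(16.06022 + 15.34023) = 5.604 km
P15: √((-0.001·111.32)² + (-0.016·103.07)²) = √(0.01239 + 2.71960) = 1.653 km
Sorted: P4 (0.111 km) < P3 (0.607 km) < P13 (1.023 km) < P11 (1.083 km) < P15 (1.653 km) < P7 (1.684 km) < …

P4, P3, P13, P11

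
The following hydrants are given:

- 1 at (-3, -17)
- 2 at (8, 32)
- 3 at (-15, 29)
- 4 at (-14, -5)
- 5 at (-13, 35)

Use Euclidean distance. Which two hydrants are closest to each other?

Pairwise distances:
1–2: 50.2
1–3: 47.5
1–4: 16.3
1–5: 53.0
2–3: 23.2
2–4: 43.0
2–5: 21.2
3–4: 34.0
3–5: 6.3
4–5: 40.0
Closest pair: 3–5 at 6.3.

3 and 5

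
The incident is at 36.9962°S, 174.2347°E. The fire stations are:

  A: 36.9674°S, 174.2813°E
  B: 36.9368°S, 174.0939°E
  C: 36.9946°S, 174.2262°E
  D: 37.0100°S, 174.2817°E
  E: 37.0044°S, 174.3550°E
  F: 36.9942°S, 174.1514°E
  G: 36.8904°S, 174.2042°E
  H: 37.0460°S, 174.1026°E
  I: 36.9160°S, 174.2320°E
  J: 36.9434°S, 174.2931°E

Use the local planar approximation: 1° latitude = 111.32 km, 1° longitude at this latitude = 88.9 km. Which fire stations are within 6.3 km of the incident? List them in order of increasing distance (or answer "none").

C, D, A

Distances from 36.9962°S, 174.2347°E:
A: 5.2384 km
B: 14.1563 km
C: 0.7764 km
D: 4.4518 km
E: 10.7336 km
F: 7.4087 km
G: 12.0857 km
H: 12.9864 km
I: 8.9311 km
J: 7.8423 km
Threshold 6.3 km: C (0.7764 km), D (4.4518 km), A (5.2384 km) are within range.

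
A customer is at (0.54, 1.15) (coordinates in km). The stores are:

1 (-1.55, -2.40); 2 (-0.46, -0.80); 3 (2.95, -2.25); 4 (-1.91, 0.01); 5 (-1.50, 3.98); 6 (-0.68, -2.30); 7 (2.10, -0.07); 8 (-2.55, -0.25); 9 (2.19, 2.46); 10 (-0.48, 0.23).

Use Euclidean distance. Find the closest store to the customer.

10

Distances from (0.54, 1.15):
1: √((-2.09)² + (-3.55)²) = √(4.3681 + 12.6025) = 4.12 km
2: √((-1.00)² + (-1.95)²) = √(1.0000 + 3.8025) = 2.19 km
3: √((2.41)² + (-3.40)²) = √(5.8081 + 11.5600) = 4.17 km
4: √((-2.45)² + (-1.14)²) = √(6.0025 + 1.2996) = 2.70 km
5: √((-2.04)² + (2.83)²) = √(4.1616 + 8.0089) = 3.49 km
6: √((-1.22)² + (-3.45)²) = √(1.4884 + 11.9025) = 3.66 km
7: √((1.56)² + (-1.22)²) = √(2.4336 + 1.4884) = 1.98 km
8: √((-3.09)² + (-1.40)²) = √(9.5481 + 1.9600) = 3.39 km
9: √((1.65)² + (1.31)²) = √(2.7225 + 1.7161) = 2.11 km
10: √((-1.02)² + (-0.92)²) = √(1.0404 + 0.8464) = 1.37 km
Minimum: 10 at 1.37 km.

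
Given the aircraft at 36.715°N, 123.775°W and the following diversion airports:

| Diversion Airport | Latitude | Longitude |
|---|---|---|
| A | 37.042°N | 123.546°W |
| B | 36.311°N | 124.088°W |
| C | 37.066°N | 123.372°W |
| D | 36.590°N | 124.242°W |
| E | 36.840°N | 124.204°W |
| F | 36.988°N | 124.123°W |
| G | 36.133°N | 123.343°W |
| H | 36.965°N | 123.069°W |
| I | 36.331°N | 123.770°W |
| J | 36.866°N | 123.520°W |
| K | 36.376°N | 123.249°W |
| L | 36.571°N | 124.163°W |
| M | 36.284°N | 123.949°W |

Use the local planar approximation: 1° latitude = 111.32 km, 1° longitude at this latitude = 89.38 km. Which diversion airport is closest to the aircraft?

J

Distances from 36.715°N, 123.775°W:
A: √((0.327·111.32)² + (0.229·89.38)²) = √(1325.07939 + 418.93984) = 41.761 km
B: √((-0.404·111.32)² + (-0.313·89.38)²) = √(2022.59591 + 782.65322) = 52.965 km
C: √((0.351·111.32)² + (0.403·89.38)²) = √(1526.72434 + 1297.45049) = 53.143 km
D: √((-0.125·111.32)² + (-0.467·89.38)²) = √(193.62722 + 1742.26600) = 43.999 km
E: √((0.125·111.32)² + (-0.429·89.38)²) = √(193.62722 + 1470.26387) = 40.791 km
F: √((0.273·111.32)² + (-0.348·89.38)²) = √(923.57398 + 967.47375) = 43.486 km
G: √((-0.582·111.32)² + (0.432·89.38)²) = √(4197.51604 + 1490.89890) = 75.422 km
H: √((0.250·111.32)² + (0.706·89.38)²) = √(774.50890 + 3981.89774) = 68.967 km
I: √((-0.384·111.32)² + (0.005·89.38)²) = √(1827.29575 + 0.19972) = 42.749 km
J: √((0.151·111.32)² + (0.255·89.38)²) = √(282.55324 + 519.47071) = 28.320 km
K: √((-0.339·111.32)² + (0.526·89.38)²) = √(1424.11740 + 2210.30491) = 60.286 km
L: √((-0.144·111.32)² + (-0.388·89.38)²) = √(256.96346 + 1202.66356) = 38.205 km
M: √((-0.431·111.32)² + (-0.174·89.38)²) = √(2301.97676 + 241.86844) = 50.437 km
Minimum: J at 28.320 km.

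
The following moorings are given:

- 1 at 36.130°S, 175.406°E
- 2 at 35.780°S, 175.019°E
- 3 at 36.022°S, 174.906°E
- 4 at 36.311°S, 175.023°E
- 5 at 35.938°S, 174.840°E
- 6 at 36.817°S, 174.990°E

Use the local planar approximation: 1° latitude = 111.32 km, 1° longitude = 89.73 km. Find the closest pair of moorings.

3 and 5

Pairwise distances:
3–5: √((0.084·111.32)² + (-0.066·89.73)²) = √(87.43896 + 35.07222) = 11.068 km
2–5: √((-0.158·111.32)² + (-0.179·89.73)²) = √(309.35744 + 257.97724) = 23.819 km
2–3: √((-0.242·111.32)² + (-0.113·89.73)²) = √(725.73343 + 102.80926) = 28.784 km
3–4: √((-0.289·111.32)² + (0.117·89.73)²) = √(1035.00413 + 110.21661) = 33.841 km
1–4: √((-0.181·111.32)² + (-0.383·89.73)²) = √(405.97898 + 1181.06251) = 39.838 km
4–5: √((0.373·111.32)² + (-0.183·89.73)²) = √(1724.10638 + 269.63578) = 44.651 km
1–3: √((0.108·111.32)² + (-0.500·89.73)²) = √(144.54195 + 2012.86823) = 46.448 km
1–2: √((0.350·111.32)² + (-0.387·89.73)²) = √(1518.03744 + 1205.86104) = 52.191 km
1–5: √((0.192·111.32)² + (-0.566·89.73)²) = √(456.82394 + 2579.33765) = 55.101 km
4–6: √((-0.506·111.32)² + (-0.033·89.73)²) = √(3172.83457 + 8.76805) = 56.406 km
2–4: √((-0.531·111.32)² + (0.004·89.73)²) = √(3494.10086 + 0.12882) = 59.112 km
1–6: √((-0.687·111.32)² + (-0.416·89.73)²) = √(5848.70706 + 1393.35569) = 85.100 km
3–6: √((-0.795·111.32)² + (0.084·89.73)²) = √(7832.14380 + 56.81119) = 88.820 km
5–6: √((-0.879·111.32)² + (0.150·89.73)²) = √(9574.67730 + 181.15814) = 98.772 km
2–6: √((-1.037·111.32)² + (-0.029·89.73)²) = √(13326.12578 + 6.77129) = 115.468 km
Closest pair: 3–5 at 11.068 km.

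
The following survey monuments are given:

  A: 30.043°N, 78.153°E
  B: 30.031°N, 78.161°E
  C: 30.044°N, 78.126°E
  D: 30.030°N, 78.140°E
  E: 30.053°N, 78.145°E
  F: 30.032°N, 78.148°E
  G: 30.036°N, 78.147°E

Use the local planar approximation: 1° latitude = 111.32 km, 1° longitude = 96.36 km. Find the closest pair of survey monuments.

F and G

Pairwise distances:
A–B: √((-0.012·111.32)² + (0.008·96.36)²) = √(1.78447 + 0.59426) = 1.542 km
A–C: √((0.001·111.32)² + (-0.027·96.36)²) = √(0.01239 + 6.76895) = 2.604 km
A–D: √((-0.013·111.32)² + (-0.013·96.36)²) = √(2.09427 + 1.56921) = 1.914 km
A–E: √((0.010·111.32)² + (-0.008·96.36)²) = √(1.23921 + 0.59426) = 1.354 km
A–F: √((-0.011·111.32)² + (-0.005·96.36)²) = √(1.49945 + 0.23213) = 1.316 km
A–G: √((-0.007·111.32)² + (-0.006·96.36)²) = √(0.60721 + 0.33427) = 0.970 km
B–C: √((0.013·111.32)² + (-0.035·96.36)²) = √(2.09427 + 11.37443) = 3.670 km
B–D: √((-0.001·111.32)² + (-0.021·96.36)²) = √(0.01239 + 4.09480) = 2.027 km
B–E: √((0.022·111.32)² + (-0.016·96.36)²) = √(5.99780 + 2.37702) = 2.894 km
B–F: √((0.001·111.32)² + (-0.013·96.36)²) = √(0.01239 + 1.56921) = 1.258 km
B–G: √((0.005·111.32)² + (-0.014·96.36)²) = √(0.30980 + 1.81991) = 1.459 km
C–D: √((-0.014·111.32)² + (0.014·96.36)²) = √(2.42886 + 1.81991) = 2.061 km
C–E: √((0.009·111.32)² + (0.019·96.36)²) = √(1.00376 + 3.35198) = 2.087 km
C–F: √((-0.012·111.32)² + (0.022·96.36)²) = √(1.78447 + 4.49406) = 2.506 km
C–G: √((-0.008·111.32)² + (0.021·96.36)²) = √(0.79310 + 4.09480) = 2.211 km
D–E: √((0.023·111.32)² + (0.005·96.36)²) = √(6.55544 + 0.23213) = 2.605 km
D–F: √((0.002·111.32)² + (0.008·96.36)²) = √(0.04957 + 0.59426) = 0.802 km
D–G: √((0.006·111.32)² + (0.007·96.36)²) = √(0.44612 + 0.45498) = 0.949 km
E–F: √((-0.021·111.32)² + (0.003·96.36)²) = √(5.46493 + 0.08357) = 2.356 km
E–G: √((-0.017·111.32)² + (0.002·96.36)²) = √(3.58133 + 0.03714) = 1.902 km
F–G: √((0.004·111.32)² + (-0.001·96.36)²) = √(0.19827 + 0.00929) = 0.456 km
Closest pair: F–G at 0.456 km.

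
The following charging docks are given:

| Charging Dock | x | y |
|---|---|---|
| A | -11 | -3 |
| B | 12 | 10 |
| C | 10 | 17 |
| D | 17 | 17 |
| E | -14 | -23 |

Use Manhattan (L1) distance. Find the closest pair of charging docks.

Pairwise distances:
A–B: |23| + |13| = 23 + 13 = 36
A–C: |21| + |20| = 21 + 20 = 41
A–D: |28| + |20| = 28 + 20 = 48
A–E: |-3| + |-20| = 3 + 20 = 23
B–C: |-2| + |7| = 2 + 7 = 9
B–D: |5| + |7| = 5 + 7 = 12
B–E: |-26| + |-33| = 26 + 33 = 59
C–D: |7| + |0| = 7 + 0 = 7
C–E: |-24| + |-40| = 24 + 40 = 64
D–E: |-31| + |-40| = 31 + 40 = 71
Closest pair: C–D at 7.

C and D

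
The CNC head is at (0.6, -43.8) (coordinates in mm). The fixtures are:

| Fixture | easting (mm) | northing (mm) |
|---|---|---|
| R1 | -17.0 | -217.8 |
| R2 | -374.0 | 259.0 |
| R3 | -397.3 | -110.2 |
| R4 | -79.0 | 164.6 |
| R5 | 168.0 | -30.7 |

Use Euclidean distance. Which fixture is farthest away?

R2

Distances from (0.6, -43.8):
R1: √((-17.6)² + (-174.0)²) = √(309.760 + 30276.000) = 174.9 mm
R2: √((-374.6)² + (302.8)²) = √(140325.160 + 91687.840) = 481.7 mm
R3: √((-397.9)² + (-66.4)²) = √(158324.410 + 4408.960) = 403.4 mm
R4: √((-79.6)² + (208.4)²) = √(6336.160 + 43430.560) = 223.1 mm
R5: √((167.4)² + (13.1)²) = √(28022.760 + 171.610) = 167.9 mm
Maximum: R2 at 481.7 mm.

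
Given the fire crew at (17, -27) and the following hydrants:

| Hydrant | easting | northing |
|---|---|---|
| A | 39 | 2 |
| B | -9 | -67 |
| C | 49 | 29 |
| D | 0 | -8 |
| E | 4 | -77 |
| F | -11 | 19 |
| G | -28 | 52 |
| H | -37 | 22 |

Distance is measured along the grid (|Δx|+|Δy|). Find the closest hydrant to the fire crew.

Distances from (17, -27):
A: 51
B: 66
C: 88
D: 36
E: 63
F: 74
G: 124
H: 103
Minimum: D at 36.

D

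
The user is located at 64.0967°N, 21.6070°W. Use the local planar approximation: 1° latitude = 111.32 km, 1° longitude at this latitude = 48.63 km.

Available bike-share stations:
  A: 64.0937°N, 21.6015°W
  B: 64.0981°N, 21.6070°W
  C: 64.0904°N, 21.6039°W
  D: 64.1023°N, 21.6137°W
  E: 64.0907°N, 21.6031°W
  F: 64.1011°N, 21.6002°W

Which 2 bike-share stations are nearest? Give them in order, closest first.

Distances from 64.0967°N, 21.6070°W:
A: √((-0.0030·111.32)² + (0.0055·48.63)²) = √(0.111529 + 0.071538) = 0.4279 km
B: √((0.0014·111.32)² + (0.0000·48.63)²) = √(0.024289 + 0.000000) = 0.1558 km
C: √((-0.0063·111.32)² + (0.0031·48.63)²) = √(0.491844 + 0.022726) = 0.7173 km
D: √((0.0056·111.32)² + (-0.0067·48.63)²) = √(0.388618 + 0.106159) = 0.7034 km
E: √((-0.0060·111.32)² + (0.0039·48.63)²) = √(0.446117 + 0.035970) = 0.6943 km
F: √((0.0044·111.32)² + (0.0068·48.63)²) = √(0.239912 + 0.109352) = 0.5910 km
Sorted: B (0.1558 km) < A (0.4279 km) < F (0.5910 km) < E (0.6943 km) < …

B, A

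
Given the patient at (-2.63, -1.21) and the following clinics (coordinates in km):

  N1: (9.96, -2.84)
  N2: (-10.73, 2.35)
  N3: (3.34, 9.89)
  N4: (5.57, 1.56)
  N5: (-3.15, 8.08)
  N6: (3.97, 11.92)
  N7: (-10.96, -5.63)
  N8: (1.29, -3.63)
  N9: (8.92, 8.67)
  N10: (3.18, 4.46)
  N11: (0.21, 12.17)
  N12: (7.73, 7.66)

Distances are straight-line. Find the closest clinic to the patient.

N8

Distances from (-2.63, -1.21):
N1: 12.70 km
N2: 8.85 km
N3: 12.60 km
N4: 8.66 km
N5: 9.30 km
N6: 14.70 km
N7: 9.43 km
N8: 4.61 km
N9: 15.20 km
N10: 8.12 km
N11: 13.68 km
N12: 13.64 km
Minimum: N8 at 4.61 km.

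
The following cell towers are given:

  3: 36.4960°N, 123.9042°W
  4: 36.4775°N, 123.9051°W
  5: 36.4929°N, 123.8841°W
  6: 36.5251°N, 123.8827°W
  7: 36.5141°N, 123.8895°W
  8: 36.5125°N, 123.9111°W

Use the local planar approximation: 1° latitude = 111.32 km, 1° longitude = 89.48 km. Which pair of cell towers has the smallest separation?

Pairwise distances:
3–4: √((-0.0185·111.32)² + (-0.0009·89.48)²) = √(4.241211 + 0.006485) = 2.0610 km
3–5: √((-0.0031·111.32)² + (0.0201·89.48)²) = √(0.119088 + 3.234775) = 1.8314 km
3–6: √((0.0291·111.32)² + (0.0215·89.48)²) = √(10.493790 + 3.701083) = 3.7676 km
3–7: √((0.0181·111.32)² + (0.0147·89.48)²) = √(4.059790 + 1.730161) = 2.4062 km
3–8: √((0.0165·111.32)² + (-0.0069·89.48)²) = √(3.373761 + 0.381198) = 1.9378 km
4–5: √((0.0154·111.32)² + (0.0210·89.48)²) = √(2.938920 + 3.530942) = 2.5436 km
4–6: √((0.0476·111.32)² + (0.0224·89.48)²) = √(28.077621 + 4.017427) = 5.6652 km
4–7: √((0.0366·111.32)² + (0.0156·89.48)²) = √(16.600018 + 1.948503) = 4.3068 km
4–8: √((0.0350·111.32)² + (-0.0060·89.48)²) = √(15.180374 + 0.288240) = 3.9330 km
5–6: √((0.0322·111.32)² + (0.0014·89.48)²) = √(12.848669 + 0.015693) = 3.5867 km
5–7: √((0.0212·111.32)² + (-0.0054·89.48)²) = √(5.569524 + 0.233475) = 2.4089 km
5–8: √((0.0196·111.32)² + (-0.0270·89.48)²) = √(4.760565 + 5.836863) = 3.2554 km
6–7: √((-0.0110·111.32)² + (-0.0068·89.48)²) = √(1.499449 + 0.370228) = 1.3674 km
6–8: √((-0.0126·111.32)² + (-0.0284·89.48)²) = √(1.967377 + 6.457860) = 2.9026 km
7–8: √((-0.0016·111.32)² + (-0.0216·89.48)²) = √(0.031724 + 3.735592) = 1.9410 km
Closest pair: 6–7 at 1.3674 km.

6 and 7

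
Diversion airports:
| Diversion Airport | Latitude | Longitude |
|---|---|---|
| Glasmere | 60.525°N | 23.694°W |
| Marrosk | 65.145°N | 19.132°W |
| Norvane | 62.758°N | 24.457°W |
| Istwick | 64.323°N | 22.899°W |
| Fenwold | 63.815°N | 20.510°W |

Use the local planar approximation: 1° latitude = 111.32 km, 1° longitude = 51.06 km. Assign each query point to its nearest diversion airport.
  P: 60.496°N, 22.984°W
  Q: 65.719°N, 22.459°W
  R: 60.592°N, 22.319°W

P at 60.496°N, 22.984°W:
  Glasmere: √((0.029·111.32)² + (-0.710·51.06)²) = √(10.42179 + 1314.25101) = 36.396 km
  Marrosk: √((4.649·111.32)² + (3.852·51.06)²) = √(267833.86451 + 38684.24969) = 553.641 km
  Norvane: √((2.262·111.32)² + (-1.473·51.06)²) = √(63406.18106 + 5656.75168) = 262.798 km
  Istwick: √((3.827·111.32)² + (0.085·51.06)²) = √(181494.43775 + 18.83647) = 426.044 km
  Fenwold: √((3.319·111.32)² + (2.474·51.06)²) = √(136508.87896 + 15957.35885) = 390.469 km
  → nearest: Glasmere (36.396 km)
Q at 65.719°N, 22.459°W:
  Glasmere: √((-5.194·111.32)² + (-1.235·51.06)²) = √(334310.70693 + 3976.45009) = 581.625 km
  Marrosk: √((-0.574·111.32)² + (3.327·51.06)²) = √(4082.91351 + 28858.06602) = 181.497 km
  Norvane: √((-2.961·111.32)² + (-1.998·51.06)²) = √(108648.36873 + 10407.64784) = 345.045 km
  Istwick: √((-1.396·111.32)² + (-0.440·51.06)²) = √(24150.00538 + 504.73913) = 157.018 km
  Fenwold: √((-1.904·111.32)² + (1.949·51.06)²) = √(44924.19290 + 9903.42231) = 234.153 km
  → nearest: Istwick (157.018 km)
R at 60.592°N, 22.319°W:
  Glasmere: √((-0.067·111.32)² + (-1.375·51.06)²) = √(55.62833 + 4929.09306) = 70.603 km
  Marrosk: √((4.553·111.32)² + (3.187·51.06)²) = √(256886.74505 + 26480.47358) = 532.322 km
  Norvane: √((2.166·111.32)² + (-2.138·51.06)²) = √(58138.43003 + 11917.27669) = 264.680 km
  Istwick: √((3.731·111.32)² + (-0.580·51.06)²) = √(172503.09577 + 877.03638) = 416.389 km
  Fenwold: √((3.223·111.32)² + (1.809·51.06)²) = √(128726.21698 + 8531.76245) = 370.483 km
  → nearest: Glasmere (70.603 km)

P→Glasmere; Q→Istwick; R→Glasmere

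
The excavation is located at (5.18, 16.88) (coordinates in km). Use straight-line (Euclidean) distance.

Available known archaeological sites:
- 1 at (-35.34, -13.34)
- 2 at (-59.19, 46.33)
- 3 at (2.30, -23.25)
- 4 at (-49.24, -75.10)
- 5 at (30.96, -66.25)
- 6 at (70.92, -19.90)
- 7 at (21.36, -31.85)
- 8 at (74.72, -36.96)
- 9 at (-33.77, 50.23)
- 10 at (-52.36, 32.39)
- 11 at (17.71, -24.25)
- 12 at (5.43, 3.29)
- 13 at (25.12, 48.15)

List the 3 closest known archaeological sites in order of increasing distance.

Distances from (5.18, 16.88):
1: √((-40.52)² + (-30.22)²) = √(1641.8704 + 913.2484) = 50.55 km
2: √((-64.37)² + (29.45)²) = √(4143.4969 + 867.3025) = 70.79 km
3: √((-2.88)² + (-40.13)²) = √(8.2944 + 1610.4169) = 40.23 km
4: √((-54.42)² + (-91.98)²) = √(2961.5364 + 8460.3204) = 106.87 km
5: √((25.78)² + (-83.13)²) = √(664.6084 + 6910.5969) = 87.04 km
6: √((65.74)² + (-36.78)²) = √(4321.7476 + 1352.7684) = 75.33 km
7: √((16.18)² + (-48.73)²) = √(261.7924 + 2374.6129) = 51.35 km
8: √((69.54)² + (-53.84)²) = √(4835.8116 + 2898.7456) = 87.95 km
9: √((-38.95)² + (33.35)²) = √(1517.1025 + 1112.2225) = 51.28 km
10: √((-57.54)² + (15.51)²) = √(3310.8516 + 240.5601) = 59.59 km
11: √((12.53)² + (-41.13)²) = √(157.0009 + 1691.6769) = 43.00 km
12: √((0.25)² + (-13.59)²) = √(0.0625 + 184.6881) = 13.59 km
13: √((19.94)² + (31.27)²) = √(397.6036 + 977.8129) = 37.09 km
Sorted: 12 (13.59 km) < 13 (37.09 km) < 3 (40.23 km) < 11 (43.00 km) < 1 (50.55 km) < …

12, 13, 3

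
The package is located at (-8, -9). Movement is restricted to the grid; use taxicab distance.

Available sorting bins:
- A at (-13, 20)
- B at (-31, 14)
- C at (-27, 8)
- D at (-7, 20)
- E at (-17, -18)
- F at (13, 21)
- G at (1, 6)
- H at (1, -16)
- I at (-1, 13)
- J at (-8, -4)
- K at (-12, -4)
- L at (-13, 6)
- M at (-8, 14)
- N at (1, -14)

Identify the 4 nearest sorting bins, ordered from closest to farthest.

Distances from (-8, -9):
A: 34
B: 46
C: 36
D: 30
E: 18
F: 51
G: 24
H: 16
I: 29
J: 5
K: 9
L: 20
M: 23
N: 14
Sorted: J (5) < K (9) < N (14) < H (16) < E (18) < L (20) < …

J, K, N, H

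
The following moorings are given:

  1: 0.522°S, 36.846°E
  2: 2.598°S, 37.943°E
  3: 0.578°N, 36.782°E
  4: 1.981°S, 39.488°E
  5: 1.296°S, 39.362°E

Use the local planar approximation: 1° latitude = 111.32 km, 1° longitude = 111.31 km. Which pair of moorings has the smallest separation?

Pairwise distances:
4–5: 77.533 km
1–3: 122.659 km
2–4: 185.183 km
2–5: 214.371 km
1–2: 261.376 km
1–5: 293.011 km
1–4: 335.950 km
3–5: 354.953 km
2–3: 376.430 km
3–4: 414.577 km
Closest pair: 4–5 at 77.533 km.

4 and 5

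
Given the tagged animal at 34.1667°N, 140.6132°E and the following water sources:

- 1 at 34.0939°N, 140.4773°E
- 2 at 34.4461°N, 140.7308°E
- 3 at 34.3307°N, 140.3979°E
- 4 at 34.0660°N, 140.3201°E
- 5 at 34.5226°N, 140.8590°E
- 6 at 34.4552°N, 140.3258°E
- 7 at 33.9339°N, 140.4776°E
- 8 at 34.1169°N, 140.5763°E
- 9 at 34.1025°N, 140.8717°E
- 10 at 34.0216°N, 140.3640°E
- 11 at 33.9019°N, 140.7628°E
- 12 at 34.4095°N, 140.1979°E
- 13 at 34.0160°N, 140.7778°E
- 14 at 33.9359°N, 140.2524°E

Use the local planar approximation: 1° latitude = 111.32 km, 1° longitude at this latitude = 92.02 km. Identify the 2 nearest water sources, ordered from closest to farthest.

Distances from 34.1667°N, 140.6132°E:
1: √((-0.0728·111.32)² + (-0.1359·92.02)²) = √(65.676372 + 156.387980) = 14.9018 km
2: √((0.2794·111.32)² + (0.1176·92.02)²) = √(967.384665 + 117.105988) = 32.9316 km
3: √((0.1640·111.32)² + (-0.2153·92.02)²) = √(333.299062 + 392.511619) = 26.9409 km
4: √((-0.1007·111.32)² + (-0.2931·92.02)²) = √(125.662396 + 727.438185) = 29.2079 km
5: √((0.3559·111.32)² + (0.2458·92.02)²) = √(1569.648363 + 511.597266) = 45.6207 km
6: √((0.2885·111.32)² + (-0.2874·92.02)²) = √(1031.425894 + 699.419901) = 41.6034 km
7: √((-0.2328·111.32)² + (-0.1356·92.02)²) = √(671.602567 + 155.698288) = 28.7628 km
8: √((-0.0498·111.32)² + (-0.0369·92.02)²) = √(30.733009 + 11.529678) = 6.5010 km
9: √((-0.0642·111.32)² + (0.2585·92.02)²) = √(51.075950 + 565.829457) = 24.8376 km
10: √((-0.1451·111.32)² + (-0.2492·92.02)²) = √(260.904290 + 525.848372) = 28.0491 km
11: √((-0.2648·111.32)² + (0.1496·92.02)²) = √(868.925129 + 189.508042) = 32.5336 km
12: √((0.2428·111.32)² + (-0.4153·92.02)²) = √(730.539596 + 1460.455471) = 46.8081 km
13: √((-0.1507·111.32)² + (0.1646·92.02)²) = √(281.431626 + 229.416220) = 22.6019 km
14: √((-0.2308·111.32)² + (-0.3608·92.02)²) = √(660.112572 + 1102.294183) = 41.9810 km
Sorted: 8 (6.5010 km) < 1 (14.9018 km) < 13 (22.6019 km) < 9 (24.8376 km) < …

8, 1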